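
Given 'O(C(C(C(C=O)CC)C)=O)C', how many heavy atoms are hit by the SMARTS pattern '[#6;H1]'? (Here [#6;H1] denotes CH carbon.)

The query [#6;H1] means: any carbon bearing exactly one hydrogen.
Check the 11 heavy atoms by environment: 1× C (H2) → no; 3× C (H1) → match; 3× C (H3) → no; 1× C (H0) → no; 3× O (H0) → no.
That gives 3 matching atoms.

3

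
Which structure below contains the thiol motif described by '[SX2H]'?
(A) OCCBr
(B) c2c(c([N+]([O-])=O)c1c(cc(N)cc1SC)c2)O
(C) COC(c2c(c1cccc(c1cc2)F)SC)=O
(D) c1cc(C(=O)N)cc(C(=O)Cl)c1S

[SX2H] describes an aliphatic sulfur with two connections, one being H (a thiol).
(A) has a hydroxyl group (-OH) but it is an -OH, not an -SH.
(B) has a hydroxyl group (-OH) but it is an -OH, not an -SH.
(C) has a methylthio ether (-SCH3) but the sulfur has H0 (bonded to two carbons), not H1.
(D) contains a thiol (-SH), which satisfies every atom and bond constraint.
So the answer is (D).

D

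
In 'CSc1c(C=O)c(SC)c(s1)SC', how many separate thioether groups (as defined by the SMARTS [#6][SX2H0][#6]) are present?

[#6][SX2H0][#6] is the SMARTS for a thioether: an aliphatic sulfur bridging two carbons with no H on the sulfur.
The molecule carries 3 separate instances of a methylthio ether (-SCH3) meeting every constraint; each maps to a distinct set of atoms, giving 3 matches.

3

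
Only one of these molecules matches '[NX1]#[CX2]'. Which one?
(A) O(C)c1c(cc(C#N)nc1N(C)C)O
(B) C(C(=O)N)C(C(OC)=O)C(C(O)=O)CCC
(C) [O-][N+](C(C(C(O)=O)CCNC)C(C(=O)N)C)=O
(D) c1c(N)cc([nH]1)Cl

[NX1]#[CX2] describes a nitrogen triple-bonded to a two-connected carbon (a nitrile).
(A) contains a nitrile (-C#N), which satisfies every atom and bond constraint.
(B) has a primary amide (-C(=O)NH2) but the nitrogen is NX3, not NX1.
(C) has a primary amide (-C(=O)NH2) but the nitrogen is NX3, not NX1.
(D) has a primary amino group (-NH2) but the nitrogen is NX3 (three connections), not NX1 triple-bonded.
So the answer is (A).

A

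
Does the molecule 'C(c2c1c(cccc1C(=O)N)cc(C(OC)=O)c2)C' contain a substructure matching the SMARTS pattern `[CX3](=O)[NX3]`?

The pattern [CX3](=O)[NX3] describes a carbonyl carbon bonded to a trivalent nitrogen — an amide.
The molecule carries a primary amide (-C(=O)NH2), whose atoms satisfy every constraint of the query, so the pattern matches.

Yes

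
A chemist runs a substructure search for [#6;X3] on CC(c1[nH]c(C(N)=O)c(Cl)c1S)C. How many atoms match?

The query [#6;X3] means: any carbon (aromatic or not) with three total connections.
Check the 13 heavy atoms by environment: 1× n (aromatic, X3) → no; 4× c (aromatic, X3) → match; 1× Cl (X1) → no; 3× C (X4) → no; 1× C (X3) → match; 1× O (X1) → no; 1× N (X3) → no; 1× S (X2) → no.
Summing the matching environments: 4 + 1 = 5 matching atoms.

5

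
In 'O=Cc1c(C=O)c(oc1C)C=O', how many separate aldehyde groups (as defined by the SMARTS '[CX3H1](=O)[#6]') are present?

3

[CX3H1](=O)[#6] is the SMARTS for an aldehyde: an sp2 carbon with one H, double-bonded to O and single-bonded to carbon.
The molecule carries 3 separate instances of an aldehyde (-CHO) meeting every constraint; each maps to a distinct set of atoms, giving 3 matches.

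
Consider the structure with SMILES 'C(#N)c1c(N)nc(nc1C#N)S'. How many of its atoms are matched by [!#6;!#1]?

6

The query [!#6;!#1] means: not carbon and not hydrogen — any heteroatom.
Check the 12 heavy atoms by environment: 2× n (aromatic) → match; 4× c (aromatic) → no; 3× N → match; 2× C → no; 1× S → match.
Summing the matching environments: 2 + 3 + 1 = 6 matching atoms.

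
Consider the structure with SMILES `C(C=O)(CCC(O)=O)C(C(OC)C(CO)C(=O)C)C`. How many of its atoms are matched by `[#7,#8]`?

6

The query [#7,#8] means: nitrogen or oxygen (comma = OR).
Check the 19 heavy atoms by environment: 13× C → no; 6× O → match.
That gives 6 matching atoms.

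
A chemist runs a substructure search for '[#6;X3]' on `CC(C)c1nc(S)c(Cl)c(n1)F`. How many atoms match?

4

The query [#6;X3] means: any carbon (aromatic or not) with three total connections.
Check the 12 heavy atoms by environment: 2× n (aromatic, X2) → no; 4× c (aromatic, X3) → match; 1× Cl (X1) → no; 1× F (X1) → no; 1× S (X2) → no; 3× C (X4) → no.
That gives 4 matching atoms.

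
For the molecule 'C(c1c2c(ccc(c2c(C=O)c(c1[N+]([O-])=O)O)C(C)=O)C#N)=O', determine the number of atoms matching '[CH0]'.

The query [CH0] means: aliphatic carbon with no attached hydrogen.
Check the 23 heavy atoms by environment: 8× c (aromatic, H0) → no; 2× c (aromatic, H1) → no; 2× C (H0) → match; 4× O (H0) → no; 1× C (H3) → no; 2× C (H1) → no; 1× N (H0) → no; 1× O (H1) → no; 1× N (charge +1, H0) → no; 1× O (charge -1, H0) → no.
That gives 2 matching atoms.

2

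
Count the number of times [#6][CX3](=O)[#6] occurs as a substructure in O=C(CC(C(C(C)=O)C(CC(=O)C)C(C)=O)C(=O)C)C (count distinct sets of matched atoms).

5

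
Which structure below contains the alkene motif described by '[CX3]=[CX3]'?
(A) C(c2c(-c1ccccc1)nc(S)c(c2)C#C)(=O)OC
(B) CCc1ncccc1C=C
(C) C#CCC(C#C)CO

[CX3]=[CX3] describes a non-aromatic C=C double bond between two sp2 carbons (an alkene).
(A) has an ethynyl group (-C#CH) but the C-C bond is a triple bond, not a double bond.
(B) contains a vinyl group (-CH=CH2), which satisfies every atom and bond constraint.
(C) has an ethynyl group (-C#CH) but the C-C bond is a triple bond, not a double bond.
So the answer is (B).

B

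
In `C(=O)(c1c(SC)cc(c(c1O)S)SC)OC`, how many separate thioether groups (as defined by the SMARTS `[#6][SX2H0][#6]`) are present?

2

[#6][SX2H0][#6] is the SMARTS for a thioether: an aliphatic sulfur bridging two carbons with no H on the sulfur.
The molecule carries 2 separate instances of a methylthio ether (-SCH3) meeting every constraint; each maps to a distinct set of atoms, giving 2 matches.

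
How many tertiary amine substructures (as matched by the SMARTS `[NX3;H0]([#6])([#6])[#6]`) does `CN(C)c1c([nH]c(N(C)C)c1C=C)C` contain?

2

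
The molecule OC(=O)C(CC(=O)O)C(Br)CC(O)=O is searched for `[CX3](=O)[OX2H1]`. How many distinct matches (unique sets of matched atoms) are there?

[CX3](=O)[OX2H1] is the SMARTS for a carboxylic acid: an sp2 carbon double-bonded to O and single-bonded to an -OH oxygen.
The molecule carries 3 separate instances of a carboxylic acid group (-C(=O)OH) meeting every constraint; each maps to a distinct set of atoms, giving 3 matches.

3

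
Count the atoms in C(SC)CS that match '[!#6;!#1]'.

The query [!#6;!#1] means: not carbon and not hydrogen — any heteroatom.
Check the 5 heavy atoms by environment: 3× C → no; 2× S → match.
That gives 2 matching atoms.

2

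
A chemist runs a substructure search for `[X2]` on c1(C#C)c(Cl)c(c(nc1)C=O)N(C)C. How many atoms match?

3

The query [X2] means: any atom with exactly two total connections (bonds + H).
Check the 14 heavy atoms by environment: 1× n (aromatic, X2) → match; 5× c (aromatic, X3) → no; 1× Cl (X1) → no; 2× C (X2) → match; 1× N (X3) → no; 2× C (X4) → no; 1× C (X3) → no; 1× O (X1) → no.
Summing the matching environments: 1 + 2 = 3 matching atoms.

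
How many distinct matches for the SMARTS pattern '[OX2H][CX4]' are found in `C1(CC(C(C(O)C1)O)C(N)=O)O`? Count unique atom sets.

3

[OX2H][CX4] is the SMARTS for an aliphatic alcohol: a hydroxyl oxygen bound to an sp3 (X4) carbon.
The molecule carries 3 separate instances of a hydroxyl group (-OH) meeting every constraint; each maps to a distinct set of atoms, giving 3 matches.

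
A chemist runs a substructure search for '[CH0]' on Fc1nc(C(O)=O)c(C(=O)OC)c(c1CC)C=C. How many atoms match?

The query [CH0] means: aliphatic carbon with no attached hydrogen.
Check the 18 heavy atoms by environment: 1× n (aromatic, H0) → no; 5× c (aromatic, H0) → no; 1× C (H1) → no; 2× C (H2) → no; 1× F (H0) → no; 2× C (H0) → match; 3× O (H0) → no; 2× C (H3) → no; 1× O (H1) → no.
That gives 2 matching atoms.

2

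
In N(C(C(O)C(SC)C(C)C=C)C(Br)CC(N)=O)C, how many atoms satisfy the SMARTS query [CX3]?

The query [CX3] means: C with X3: aliphatic carbon with exactly 3 total connections.
Check the 18 heavy atoms by environment: 9× C (X4) → no; 2× N (X3) → no; 1× Br (X1) → no; 1× S (X2) → no; 1× O (X2) → no; 3× C (X3) → match; 1× O (X1) → no.
That gives 3 matching atoms.

3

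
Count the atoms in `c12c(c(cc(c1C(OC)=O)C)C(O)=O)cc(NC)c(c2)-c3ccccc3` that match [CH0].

2

Check the 26 heavy atoms by environment: 8× c (aromatic, H0) → no; 8× c (aromatic, H1) → no; 2× C (H0) → match; 3× O (H0) → no; 1× O (H1) → no; 1× N (H1) → no; 3× C (H3) → no.
That gives 2 matching atoms.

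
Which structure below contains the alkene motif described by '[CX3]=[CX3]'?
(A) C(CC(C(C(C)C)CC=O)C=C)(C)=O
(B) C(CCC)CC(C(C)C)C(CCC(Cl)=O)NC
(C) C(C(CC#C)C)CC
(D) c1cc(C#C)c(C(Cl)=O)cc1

[CX3]=[CX3] describes a non-aromatic C=C double bond between two sp2 carbons (an alkene).
(A) contains a vinyl group (-CH=CH2), which satisfies every atom and bond constraint.
(B) has an ethyl group (-CH2CH3) but its C-C bond is a single bond between CX4 carbons, not CX3=CX3.
(C) has an ethynyl group (-C#CH) but the C-C bond is a triple bond, not a double bond.
(D) has an ethynyl group (-C#CH) but the C-C bond is a triple bond, not a double bond.
So the answer is (A).

A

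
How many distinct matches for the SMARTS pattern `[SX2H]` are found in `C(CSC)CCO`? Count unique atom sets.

0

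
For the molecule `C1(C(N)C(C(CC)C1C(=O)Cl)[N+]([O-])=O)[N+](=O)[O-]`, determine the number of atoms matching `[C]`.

8

The query [C] means: uppercase C matches aliphatic (non-aromatic) carbon only.
Check the 17 heavy atoms by environment: 8× C → match; 2× N (charge +1) → no; 2× O (charge -1) → no; 3× O → no; 1× N → no; 1× Cl → no.
That gives 8 matching atoms.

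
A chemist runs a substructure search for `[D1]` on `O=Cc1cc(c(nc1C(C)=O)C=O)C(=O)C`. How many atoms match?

The query [D1] means: atom with exactly one heavy-atom neighbour (degree 1).
Check the 16 heavy atoms by environment: 1× n (aromatic, D2) → no; 4× c (aromatic, D3) → no; 1× c (aromatic, D2) → no; 2× C (D3) → no; 4× O (D1) → match; 2× C (D1) → match; 2× C (D2) → no.
Summing the matching environments: 4 + 2 = 6 matching atoms.

6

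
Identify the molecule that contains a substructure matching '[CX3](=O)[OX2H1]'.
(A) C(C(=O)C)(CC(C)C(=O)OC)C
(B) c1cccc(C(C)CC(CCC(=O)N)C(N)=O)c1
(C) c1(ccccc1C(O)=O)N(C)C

C

[CX3](=O)[OX2H1] describes an sp2 carbon double-bonded to O and single-bonded to an -OH oxygen (a carboxylic acid).
(A) has a methyl-ester group (-C(=O)OCH3) but the singly-bonded O has no H (OX2H0, not OX2H1).
(B) has a primary amide (-C(=O)NH2) but the carbonyl is bonded to N, not to an -OH oxygen.
(C) contains a carboxylic acid group (-C(=O)OH), which satisfies every atom and bond constraint.
So the answer is (C).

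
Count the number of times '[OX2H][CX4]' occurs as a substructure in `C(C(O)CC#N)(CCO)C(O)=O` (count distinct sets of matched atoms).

[OX2H][CX4] is the SMARTS for an aliphatic alcohol: a hydroxyl oxygen bound to an sp3 (X4) carbon.
The molecule carries 2 separate instances of a hydroxyl group (-OH) meeting every constraint; each maps to a distinct set of atoms, giving 2 matches.

2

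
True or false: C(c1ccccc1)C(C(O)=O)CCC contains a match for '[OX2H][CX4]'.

The pattern [OX2H][CX4] describes a hydroxyl oxygen bound to an sp3 (X4) carbon — an aliphatic alcohol.
The closest candidate here is a carboxylic acid group (-C(=O)OH), but the -OH is on a CX3 carbonyl carbon, not a CX4 carbon. No other fragment satisfies the full query, so there is no match.

False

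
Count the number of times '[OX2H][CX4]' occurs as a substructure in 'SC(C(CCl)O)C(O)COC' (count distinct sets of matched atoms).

[OX2H][CX4] is the SMARTS for an aliphatic alcohol: a hydroxyl oxygen bound to an sp3 (X4) carbon.
The molecule carries 2 separate instances of a hydroxyl group (-OH) meeting every constraint; each maps to a distinct set of atoms, giving 2 matches.

2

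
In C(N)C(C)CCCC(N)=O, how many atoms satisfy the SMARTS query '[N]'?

2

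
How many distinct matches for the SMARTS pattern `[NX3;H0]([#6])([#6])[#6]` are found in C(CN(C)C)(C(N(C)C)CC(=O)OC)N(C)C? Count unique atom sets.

3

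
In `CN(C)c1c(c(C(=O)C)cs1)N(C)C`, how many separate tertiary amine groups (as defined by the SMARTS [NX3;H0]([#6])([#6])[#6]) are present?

2

[NX3;H0]([#6])([#6])[#6] is the SMARTS for a tertiary amine: a trivalent nitrogen with no H, bonded to three carbons.
The molecule carries 2 separate instances of a dimethylamino group (-N(CH3)2) meeting every constraint; each maps to a distinct set of atoms, giving 2 matches.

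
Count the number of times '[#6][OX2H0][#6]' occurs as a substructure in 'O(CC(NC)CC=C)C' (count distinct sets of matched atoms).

[#6][OX2H0][#6] is the SMARTS for an ether: an aliphatic oxygen bridging two carbons with no H on the oxygen.
Exactly one fragment in the molecule meets all constraints, giving 1 match.

1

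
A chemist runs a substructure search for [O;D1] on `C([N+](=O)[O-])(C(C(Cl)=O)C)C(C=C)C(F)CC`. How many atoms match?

The query [O;D1] means: aliphatic oxygen bonded to exactly one heavy atom.
Check the 16 heavy atoms by environment: 3× C (D1) → no; 2× C (D2) → no; 5× C (D3) → no; 1× N (charge +1, D3) → no; 1× O (charge -1, D1) → match; 2× O (D1) → match; 1× F (D1) → no; 1× Cl (D1) → no.
Summing the matching environments: 1 + 2 = 3 matching atoms.

3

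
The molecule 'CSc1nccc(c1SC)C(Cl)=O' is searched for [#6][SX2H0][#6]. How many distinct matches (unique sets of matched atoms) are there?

2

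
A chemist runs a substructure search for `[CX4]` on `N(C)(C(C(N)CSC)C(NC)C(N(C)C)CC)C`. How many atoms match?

13

The query [CX4] means: C with X4: aliphatic carbon with exactly 4 total connections (bonds + H).
Check the 18 heavy atoms by environment: 13× C (X4) → match; 4× N (X3) → no; 1× S (X2) → no.
That gives 13 matching atoms.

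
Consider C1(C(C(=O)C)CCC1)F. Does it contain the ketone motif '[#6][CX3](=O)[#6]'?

Yes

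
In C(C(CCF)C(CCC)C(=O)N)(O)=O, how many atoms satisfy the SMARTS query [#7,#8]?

The query [#7,#8] means: nitrogen or oxygen (comma = OR).
Check the 14 heavy atoms by environment: 9× C → no; 3× O → match; 1× N → match; 1× F → no.
Summing the matching environments: 3 + 1 = 4 matching atoms.

4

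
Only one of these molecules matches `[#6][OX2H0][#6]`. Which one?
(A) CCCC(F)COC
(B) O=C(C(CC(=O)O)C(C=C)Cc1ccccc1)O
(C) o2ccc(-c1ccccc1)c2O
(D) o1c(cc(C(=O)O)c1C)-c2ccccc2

[#6][OX2H0][#6] describes an aliphatic oxygen bridging two carbons with no H on the oxygen (an ether).
(A) contains a methoxy ether (-OCH3), which satisfies every atom and bond constraint.
(B) has a carboxylic acid group (-C(=O)OH) but the -OH oxygen has H1; the =O is OX1, not OX2.
(C) has a hydroxyl group (-OH) but the oxygen has H1, not H0 bridging two carbons.
(D) has a carboxylic acid group (-C(=O)OH) but the -OH oxygen has H1; the =O is OX1, not OX2.
So the answer is (A).

A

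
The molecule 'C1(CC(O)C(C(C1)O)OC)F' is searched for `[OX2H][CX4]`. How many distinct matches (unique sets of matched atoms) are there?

[OX2H][CX4] is the SMARTS for an aliphatic alcohol: a hydroxyl oxygen bound to an sp3 (X4) carbon.
The molecule carries 2 separate instances of a hydroxyl group (-OH) meeting every constraint; each maps to a distinct set of atoms, giving 2 matches.

2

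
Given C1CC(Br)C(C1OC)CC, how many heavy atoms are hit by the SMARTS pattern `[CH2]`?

3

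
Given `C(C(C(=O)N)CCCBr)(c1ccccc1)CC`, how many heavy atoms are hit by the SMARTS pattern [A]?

11

The query [A] means: A matches any aliphatic (non-aromatic) heavy atom.
Check the 17 heavy atoms by environment: 8× C → match; 1× Br → match; 6× c (aromatic) → no; 1× O → match; 1× N → match.
Summing the matching environments: 8 + 1 + 1 + 1 = 11 matching atoms.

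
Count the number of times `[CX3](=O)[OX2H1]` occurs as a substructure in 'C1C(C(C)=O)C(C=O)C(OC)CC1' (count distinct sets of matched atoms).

[CX3](=O)[OX2H1] is the SMARTS for a carboxylic acid: an sp2 carbon double-bonded to O and single-bonded to an -OH oxygen.
The molecule has an aldehyde (-CHO), but there is no singly-bonded oxygen on the carbonyl carbon; nothing else fits, so there are 0 matches.

0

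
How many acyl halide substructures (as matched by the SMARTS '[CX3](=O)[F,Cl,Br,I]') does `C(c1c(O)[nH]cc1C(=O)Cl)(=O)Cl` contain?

[CX3](=O)[F,Cl,Br,I] is the SMARTS for an acyl halide: a carbonyl carbon bonded to a halogen.
The molecule carries 2 separate instances of an acyl chloride (-C(=O)Cl) meeting every constraint; each maps to a distinct set of atoms, giving 2 matches.

2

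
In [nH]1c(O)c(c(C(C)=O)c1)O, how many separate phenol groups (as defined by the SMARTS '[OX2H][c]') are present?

2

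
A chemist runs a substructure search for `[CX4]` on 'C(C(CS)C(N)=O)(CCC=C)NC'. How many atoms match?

6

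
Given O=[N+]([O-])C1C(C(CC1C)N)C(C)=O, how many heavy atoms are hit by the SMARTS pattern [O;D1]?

3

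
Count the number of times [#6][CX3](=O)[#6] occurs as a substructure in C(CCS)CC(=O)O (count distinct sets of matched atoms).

0

[#6][CX3](=O)[#6] is the SMARTS for a ketone: a carbonyl carbon (no H) flanked by two carbons.
The molecule has a carboxylic acid group (-C(=O)OH), but one neighbour of the carbonyl carbon is O, not C; nothing else fits, so there are 0 matches.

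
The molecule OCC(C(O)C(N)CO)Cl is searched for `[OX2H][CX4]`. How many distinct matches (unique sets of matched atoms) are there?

[OX2H][CX4] is the SMARTS for an aliphatic alcohol: a hydroxyl oxygen bound to an sp3 (X4) carbon.
The molecule carries 3 separate instances of a hydroxyl group (-OH) meeting every constraint; each maps to a distinct set of atoms, giving 3 matches.

3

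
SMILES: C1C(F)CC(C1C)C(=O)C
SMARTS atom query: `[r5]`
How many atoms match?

5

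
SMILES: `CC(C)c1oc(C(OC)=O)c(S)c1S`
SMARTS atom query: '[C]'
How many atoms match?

5

The query [C] means: uppercase C matches aliphatic (non-aromatic) carbon only.
Check the 14 heavy atoms by environment: 1× o (aromatic) → no; 4× c (aromatic) → no; 2× S → no; 5× C → match; 2× O → no.
That gives 5 matching atoms.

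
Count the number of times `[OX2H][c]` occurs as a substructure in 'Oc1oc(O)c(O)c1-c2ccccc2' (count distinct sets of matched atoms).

3

[OX2H][c] is the SMARTS for a phenol: a hydroxyl oxygen attached to an aromatic carbon.
The molecule carries 3 separate instances of a hydroxyl group (-OH) meeting every constraint; each maps to a distinct set of atoms, giving 3 matches.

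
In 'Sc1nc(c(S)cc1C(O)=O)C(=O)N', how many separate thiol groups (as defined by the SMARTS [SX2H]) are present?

[SX2H] is the SMARTS for a thiol: an aliphatic sulfur with two connections, one being H.
The molecule carries 2 separate instances of a thiol (-SH) meeting every constraint; each maps to a distinct set of atoms, giving 2 matches.

2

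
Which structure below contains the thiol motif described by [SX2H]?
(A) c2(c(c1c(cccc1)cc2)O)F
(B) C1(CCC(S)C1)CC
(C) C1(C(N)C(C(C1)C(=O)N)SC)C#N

B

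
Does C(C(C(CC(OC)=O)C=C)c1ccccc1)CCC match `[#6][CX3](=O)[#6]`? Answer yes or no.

The pattern [#6][CX3](=O)[#6] describes a carbonyl carbon (no H) flanked by two carbons — a ketone.
The closest candidate here is a methyl-ester group (-C(=O)OCH3), but one neighbour of the carbonyl carbon is O, not C. No other fragment satisfies the full query, so there is no match.

No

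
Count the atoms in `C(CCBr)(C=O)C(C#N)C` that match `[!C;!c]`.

3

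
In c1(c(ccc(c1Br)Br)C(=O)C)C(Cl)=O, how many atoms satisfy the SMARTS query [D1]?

6

Check the 14 heavy atoms by environment: 2× c (aromatic, D2) → no; 4× c (aromatic, D3) → no; 2× C (D3) → no; 2× O (D1) → match; 1× C (D1) → match; 1× Cl (D1) → match; 2× Br (D1) → match.
Summing the matching environments: 2 + 1 + 1 + 2 = 6 matching atoms.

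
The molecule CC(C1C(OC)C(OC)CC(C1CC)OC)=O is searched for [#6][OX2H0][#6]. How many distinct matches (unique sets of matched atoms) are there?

[#6][OX2H0][#6] is the SMARTS for an ether: an aliphatic oxygen bridging two carbons with no H on the oxygen.
The molecule carries 3 separate instances of a methoxy ether (-OCH3) meeting every constraint; each maps to a distinct set of atoms, giving 3 matches.

3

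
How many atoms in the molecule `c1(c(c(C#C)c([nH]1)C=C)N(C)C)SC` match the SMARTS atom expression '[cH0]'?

4

The query [cH0] means: aromatic carbon with no attached hydrogen (substituted or ring-fusion).
Check the 14 heavy atoms by environment: 1× n (aromatic, H1) → no; 4× c (aromatic, H0) → match; 2× C (H1) → no; 1× C (H2) → no; 1× C (H0) → no; 1× N (H0) → no; 3× C (H3) → no; 1× S (H0) → no.
That gives 4 matching atoms.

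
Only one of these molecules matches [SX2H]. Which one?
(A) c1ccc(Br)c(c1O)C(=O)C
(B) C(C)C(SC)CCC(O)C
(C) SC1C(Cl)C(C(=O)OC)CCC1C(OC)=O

C

[SX2H] describes an aliphatic sulfur with two connections, one being H (a thiol).
(A) has a hydroxyl group (-OH) but it is an -OH, not an -SH.
(B) has a hydroxyl group (-OH) but it is an -OH, not an -SH.
(C) contains a thiol (-SH), which satisfies every atom and bond constraint.
So the answer is (C).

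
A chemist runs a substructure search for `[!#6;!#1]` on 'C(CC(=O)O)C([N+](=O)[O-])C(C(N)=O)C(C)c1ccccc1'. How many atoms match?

7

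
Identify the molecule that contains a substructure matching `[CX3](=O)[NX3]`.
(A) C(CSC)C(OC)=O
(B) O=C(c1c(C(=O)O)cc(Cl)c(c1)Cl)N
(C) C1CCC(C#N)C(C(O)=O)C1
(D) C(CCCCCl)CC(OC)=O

[CX3](=O)[NX3] describes a carbonyl carbon bonded to a trivalent nitrogen (an amide).
(A) has a methyl-ester group (-C(=O)OCH3) but the carbonyl is bonded to O, not to an NX3 nitrogen.
(B) contains a primary amide (-C(=O)NH2), which satisfies every atom and bond constraint.
(C) has a nitrile (-C#N) but the nitrile N is NX1 (triple-bonded), not NX3.
(D) has a methyl-ester group (-C(=O)OCH3) but the carbonyl is bonded to O, not to an NX3 nitrogen.
So the answer is (B).

B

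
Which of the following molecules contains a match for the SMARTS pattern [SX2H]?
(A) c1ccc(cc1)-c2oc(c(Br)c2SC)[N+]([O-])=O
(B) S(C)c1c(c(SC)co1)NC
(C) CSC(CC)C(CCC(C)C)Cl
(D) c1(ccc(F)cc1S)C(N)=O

D

[SX2H] describes an aliphatic sulfur with two connections, one being H (a thiol).
(A) has a methylthio ether (-SCH3) but the sulfur has H0 (bonded to two carbons), not H1.
(B) has a methylthio ether (-SCH3) but the sulfur has H0 (bonded to two carbons), not H1.
(C) has a methylthio ether (-SCH3) but the sulfur has H0 (bonded to two carbons), not H1.
(D) contains a thiol (-SH), which satisfies every atom and bond constraint.
So the answer is (D).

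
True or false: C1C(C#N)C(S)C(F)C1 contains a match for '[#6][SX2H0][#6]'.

False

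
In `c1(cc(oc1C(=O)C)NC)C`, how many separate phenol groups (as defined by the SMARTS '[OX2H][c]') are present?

0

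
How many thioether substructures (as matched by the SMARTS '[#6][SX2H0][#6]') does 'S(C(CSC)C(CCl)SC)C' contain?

3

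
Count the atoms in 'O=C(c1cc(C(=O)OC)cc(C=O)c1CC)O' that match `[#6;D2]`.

4

The query [#6;D2] means: any carbon bonded to exactly two heavy atoms.
Check the 17 heavy atoms by environment: 4× c (aromatic, D3) → no; 2× c (aromatic, D2) → match; 2× C (D3) → no; 4× O (D1) → no; 1× O (D2) → no; 2× C (D1) → no; 2× C (D2) → match.
Summing the matching environments: 2 + 2 = 4 matching atoms.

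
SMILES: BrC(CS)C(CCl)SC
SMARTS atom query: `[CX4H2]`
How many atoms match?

2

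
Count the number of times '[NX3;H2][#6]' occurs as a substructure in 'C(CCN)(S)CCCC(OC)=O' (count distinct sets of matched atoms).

[NX3;H2][#6] is the SMARTS for a primary amine: a trivalent nitrogen with two H attached to carbon.
Exactly one fragment in the molecule meets all constraints, giving 1 match.

1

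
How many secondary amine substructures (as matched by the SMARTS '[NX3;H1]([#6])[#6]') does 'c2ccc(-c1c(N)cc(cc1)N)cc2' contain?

0

[NX3;H1]([#6])[#6] is the SMARTS for a secondary amine: a trivalent nitrogen with one H, bonded to two carbons.
The molecule has a primary amino group (-NH2), but the nitrogen has H2 and only one carbon neighbour; nothing else fits, so there are 0 matches.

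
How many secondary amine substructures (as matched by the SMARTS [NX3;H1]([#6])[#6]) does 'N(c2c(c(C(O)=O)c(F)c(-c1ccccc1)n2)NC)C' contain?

2

[NX3;H1]([#6])[#6] is the SMARTS for a secondary amine: a trivalent nitrogen with one H, bonded to two carbons.
The molecule carries 2 separate instances of an N-methylamino group (-NHCH3) meeting every constraint; each maps to a distinct set of atoms, giving 2 matches.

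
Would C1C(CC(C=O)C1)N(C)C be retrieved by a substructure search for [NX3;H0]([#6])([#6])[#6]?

Yes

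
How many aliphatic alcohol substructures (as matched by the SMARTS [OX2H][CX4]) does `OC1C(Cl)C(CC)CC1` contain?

1

[OX2H][CX4] is the SMARTS for an aliphatic alcohol: a hydroxyl oxygen bound to an sp3 (X4) carbon.
Exactly one fragment in the molecule meets all constraints, giving 1 match.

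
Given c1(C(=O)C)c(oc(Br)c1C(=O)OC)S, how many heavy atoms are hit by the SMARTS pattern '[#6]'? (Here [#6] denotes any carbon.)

8

The query [#6] means: #6 matches any atom with atomic number 6 (carbon, aromatic or aliphatic).
Check the 14 heavy atoms by environment: 1× o (aromatic) → no; 4× c (aromatic) → match; 1× Br → no; 1× S → no; 4× C → match; 3× O → no.
Summing the matching environments: 4 + 4 = 8 matching atoms.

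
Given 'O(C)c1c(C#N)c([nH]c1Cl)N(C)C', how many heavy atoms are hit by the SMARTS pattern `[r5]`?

5

The query [r5] means: r5 matches atoms in a five-membered ring.
Check the 13 heavy atoms by environment: 1× n (aromatic, in 5-ring) → match; 4× c (aromatic, in 5-ring) → match; 1× O (acyclic) → no; 4× C (acyclic) → no; 1× Cl (acyclic) → no; 2× N (acyclic) → no.
Summing the matching environments: 1 + 4 = 5 matching atoms.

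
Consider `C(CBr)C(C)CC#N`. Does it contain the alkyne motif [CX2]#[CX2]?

The pattern [CX2]#[CX2] describes a carbon-carbon triple bond — an alkyne.
The closest candidate here is a nitrile (-C#N), but the triple bond is C#N, not C#C. No other fragment satisfies the full query, so there is no match.

No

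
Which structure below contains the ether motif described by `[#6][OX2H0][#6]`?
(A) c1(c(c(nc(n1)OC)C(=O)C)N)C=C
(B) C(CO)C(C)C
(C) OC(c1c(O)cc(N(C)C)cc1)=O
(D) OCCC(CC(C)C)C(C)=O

[#6][OX2H0][#6] describes an aliphatic oxygen bridging two carbons with no H on the oxygen (an ether).
(A) contains a methoxy ether (-OCH3), which satisfies every atom and bond constraint.
(B) has a hydroxyl group (-OH) but the oxygen has H1, not H0 bridging two carbons.
(C) has a hydroxyl group (-OH) but the oxygen has H1, not H0 bridging two carbons.
(D) has a hydroxyl group (-OH) but the oxygen has H1, not H0 bridging two carbons.
So the answer is (A).

A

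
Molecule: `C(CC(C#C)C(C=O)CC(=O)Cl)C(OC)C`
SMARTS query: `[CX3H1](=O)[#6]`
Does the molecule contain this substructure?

The pattern [CX3H1](=O)[#6] describes an sp2 carbon with one H, double-bonded to O and single-bonded to carbon — an aldehyde.
The molecule carries an aldehyde (-CHO), whose atoms satisfy every constraint of the query, so the pattern matches.

Yes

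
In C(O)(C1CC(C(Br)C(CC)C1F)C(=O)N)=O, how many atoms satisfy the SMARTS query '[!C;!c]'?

The query [!C;!c] means: neither aliphatic nor aromatic carbon — same as [!#6].
Check the 16 heavy atoms by environment: 10× C → no; 3× O → match; 1× N → match; 1× Br → match; 1× F → match.
Summing the matching environments: 3 + 1 + 1 + 1 = 6 matching atoms.

6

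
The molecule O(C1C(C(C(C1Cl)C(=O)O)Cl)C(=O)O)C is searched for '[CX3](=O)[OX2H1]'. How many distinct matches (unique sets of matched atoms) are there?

2

[CX3](=O)[OX2H1] is the SMARTS for a carboxylic acid: an sp2 carbon double-bonded to O and single-bonded to an -OH oxygen.
The molecule carries 2 separate instances of a carboxylic acid group (-C(=O)OH) meeting every constraint; each maps to a distinct set of atoms, giving 2 matches.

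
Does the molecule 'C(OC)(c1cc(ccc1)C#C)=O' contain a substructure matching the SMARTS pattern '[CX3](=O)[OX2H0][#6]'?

Yes

The pattern [CX3](=O)[OX2H0][#6] describes a carbonyl carbon bonded to an oxygen that is itself bonded to carbon (no H on that O) — an ester.
The molecule carries a methyl-ester group (-C(=O)OCH3), whose atoms satisfy every constraint of the query, so the pattern matches.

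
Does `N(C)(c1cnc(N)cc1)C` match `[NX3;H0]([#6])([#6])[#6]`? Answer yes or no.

Yes

The pattern [NX3;H0]([#6])([#6])[#6] describes a trivalent nitrogen with no H, bonded to three carbons — a tertiary amine.
The molecule carries a dimethylamino group (-N(CH3)2), whose atoms satisfy every constraint of the query, so the pattern matches.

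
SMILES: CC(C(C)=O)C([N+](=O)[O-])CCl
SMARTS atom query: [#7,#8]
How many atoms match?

4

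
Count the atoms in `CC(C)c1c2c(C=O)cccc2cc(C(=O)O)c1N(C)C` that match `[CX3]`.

2

The query [CX3] means: C with X3: aliphatic carbon with exactly 3 total connections.
Check the 21 heavy atoms by environment: 10× c (aromatic, X3) → no; 2× C (X3) → match; 2× O (X1) → no; 5× C (X4) → no; 1× N (X3) → no; 1× O (X2) → no.
That gives 2 matching atoms.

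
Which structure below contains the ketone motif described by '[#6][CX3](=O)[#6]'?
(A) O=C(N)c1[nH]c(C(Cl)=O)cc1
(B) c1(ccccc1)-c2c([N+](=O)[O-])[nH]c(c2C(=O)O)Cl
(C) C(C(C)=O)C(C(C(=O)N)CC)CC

C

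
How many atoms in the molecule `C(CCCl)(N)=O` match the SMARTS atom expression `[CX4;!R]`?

Check the 6 heavy atoms by environment: 2× C (X4, acyclic) → match; 1× C (X3, acyclic) → no; 1× O (X1, acyclic) → no; 1× N (X3, acyclic) → no; 1× Cl (X1, acyclic) → no.
That gives 2 matching atoms.

2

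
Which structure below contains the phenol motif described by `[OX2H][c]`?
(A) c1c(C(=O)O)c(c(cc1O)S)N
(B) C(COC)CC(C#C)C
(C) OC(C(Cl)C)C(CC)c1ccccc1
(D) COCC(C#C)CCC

[OX2H][c] describes a hydroxyl oxygen attached to an aromatic carbon (a phenol).
(A) contains a hydroxyl group (-OH), which satisfies every atom and bond constraint.
(B) has a methoxy ether (-OCH3) but the oxygen has H0, not H1.
(C) has a hydroxyl group (-OH) but the -OH is on an aliphatic carbon, not an aromatic c.
(D) has a methoxy ether (-OCH3) but the oxygen has H0, not H1.
So the answer is (A).

A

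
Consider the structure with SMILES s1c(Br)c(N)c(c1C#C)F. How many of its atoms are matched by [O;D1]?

0

Check the 10 heavy atoms by environment: 1× s (aromatic, D2) → no; 4× c (aromatic, D3) → no; 1× F (D1) → no; 1× C (D2) → no; 1× C (D1) → no; 1× N (D1) → no; 1× Br (D1) → no.
No environment satisfies the query, so 0 matching atoms.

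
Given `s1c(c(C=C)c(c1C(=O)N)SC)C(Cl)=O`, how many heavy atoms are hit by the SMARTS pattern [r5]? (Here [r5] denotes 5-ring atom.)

5

Check the 15 heavy atoms by environment: 1× s (aromatic, in 5-ring) → match; 4× c (aromatic, in 5-ring) → match; 5× C (acyclic) → no; 2× O (acyclic) → no; 1× Cl (acyclic) → no; 1× S (acyclic) → no; 1× N (acyclic) → no.
Summing the matching environments: 1 + 4 = 5 matching atoms.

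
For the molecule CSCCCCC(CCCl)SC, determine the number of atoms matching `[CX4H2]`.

6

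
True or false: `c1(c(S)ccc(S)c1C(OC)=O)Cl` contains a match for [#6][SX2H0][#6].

The pattern [#6][SX2H0][#6] describes an aliphatic sulfur bridging two carbons with no H on the sulfur — a thioether.
The closest candidate here is a thiol (-SH), but the sulfur has H1, not H0 bridging two carbons. No other fragment satisfies the full query, so there is no match.

False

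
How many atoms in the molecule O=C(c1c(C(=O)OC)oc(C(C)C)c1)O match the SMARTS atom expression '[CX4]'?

4

Check the 15 heavy atoms by environment: 1× o (aromatic, X2) → no; 4× c (aromatic, X3) → no; 2× C (X3) → no; 2× O (X1) → no; 2× O (X2) → no; 4× C (X4) → match.
That gives 4 matching atoms.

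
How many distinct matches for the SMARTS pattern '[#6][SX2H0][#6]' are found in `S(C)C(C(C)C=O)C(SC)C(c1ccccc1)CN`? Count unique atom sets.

[#6][SX2H0][#6] is the SMARTS for a thioether: an aliphatic sulfur bridging two carbons with no H on the sulfur.
The molecule carries 2 separate instances of a methylthio ether (-SCH3) meeting every constraint; each maps to a distinct set of atoms, giving 2 matches.

2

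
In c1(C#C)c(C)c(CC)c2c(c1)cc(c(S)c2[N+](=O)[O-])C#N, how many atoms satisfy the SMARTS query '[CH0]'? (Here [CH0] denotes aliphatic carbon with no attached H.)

2

Check the 21 heavy atoms by environment: 8× c (aromatic, H0) → no; 2× c (aromatic, H1) → no; 1× S (H1) → no; 1× N (charge +1, H0) → no; 1× O (charge -1, H0) → no; 1× O (H0) → no; 2× C (H0) → match; 1× C (H1) → no; 1× C (H2) → no; 2× C (H3) → no; 1× N (H0) → no.
That gives 2 matching atoms.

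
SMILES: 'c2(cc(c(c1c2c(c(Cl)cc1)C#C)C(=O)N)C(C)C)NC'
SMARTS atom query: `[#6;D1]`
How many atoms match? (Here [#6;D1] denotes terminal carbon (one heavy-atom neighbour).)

4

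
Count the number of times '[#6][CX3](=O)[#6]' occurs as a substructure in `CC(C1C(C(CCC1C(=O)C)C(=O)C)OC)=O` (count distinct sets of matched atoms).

[#6][CX3](=O)[#6] is the SMARTS for a ketone: a carbonyl carbon (no H) flanked by two carbons.
The molecule carries 3 separate instances of an acetyl/ketone group (-C(=O)CH3) meeting every constraint; each maps to a distinct set of atoms, giving 3 matches.

3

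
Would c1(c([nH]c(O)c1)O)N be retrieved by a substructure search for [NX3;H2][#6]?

Yes

The pattern [NX3;H2][#6] describes a trivalent nitrogen with two H attached to carbon — a primary amine.
The molecule carries a primary amino group (-NH2), whose atoms satisfy every constraint of the query, so the pattern matches.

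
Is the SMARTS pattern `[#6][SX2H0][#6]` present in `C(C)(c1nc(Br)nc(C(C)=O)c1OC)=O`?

No

The pattern [#6][SX2H0][#6] describes an aliphatic sulfur bridging two carbons with no H on the sulfur — a thioether.
The closest candidate here is a methoxy ether (-OCH3), but the bridging atom is O, not S. No other fragment satisfies the full query, so there is no match.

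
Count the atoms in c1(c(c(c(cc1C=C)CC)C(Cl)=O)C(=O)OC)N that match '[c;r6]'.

6

The query [c;r6] means: aromatic carbon that belongs to a six-membered ring.
Check the 18 heavy atoms by environment: 6× c (aromatic, in 6-ring) → match; 1× N (acyclic) → no; 7× C (acyclic) → no; 3× O (acyclic) → no; 1× Cl (acyclic) → no.
That gives 6 matching atoms.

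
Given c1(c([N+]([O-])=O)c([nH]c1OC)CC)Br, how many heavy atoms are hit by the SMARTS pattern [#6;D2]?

1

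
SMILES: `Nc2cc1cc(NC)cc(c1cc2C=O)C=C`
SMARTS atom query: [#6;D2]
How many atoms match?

The query [#6;D2] means: any carbon bonded to exactly two heavy atoms.
Check the 17 heavy atoms by environment: 6× c (aromatic, D3) → no; 4× c (aromatic, D2) → match; 2× C (D2) → match; 1× O (D1) → no; 1× N (D1) → no; 2× C (D1) → no; 1× N (D2) → no.
Summing the matching environments: 4 + 2 = 6 matching atoms.

6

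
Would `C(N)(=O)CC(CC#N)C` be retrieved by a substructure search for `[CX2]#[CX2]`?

The pattern [CX2]#[CX2] describes a carbon-carbon triple bond — an alkyne.
The closest candidate here is a nitrile (-C#N), but the triple bond is C#N, not C#C. No other fragment satisfies the full query, so there is no match.

No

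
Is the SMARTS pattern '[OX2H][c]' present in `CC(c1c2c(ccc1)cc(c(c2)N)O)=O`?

Yes

The pattern [OX2H][c] describes a hydroxyl oxygen attached to an aromatic carbon — a phenol.
The molecule carries a hydroxyl group (-OH), whose atoms satisfy every constraint of the query, so the pattern matches.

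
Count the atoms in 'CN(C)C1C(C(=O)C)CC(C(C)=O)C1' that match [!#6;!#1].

3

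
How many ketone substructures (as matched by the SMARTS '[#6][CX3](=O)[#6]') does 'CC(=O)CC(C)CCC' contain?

[#6][CX3](=O)[#6] is the SMARTS for a ketone: a carbonyl carbon (no H) flanked by two carbons.
Exactly one fragment in the molecule meets all constraints, giving 1 match.

1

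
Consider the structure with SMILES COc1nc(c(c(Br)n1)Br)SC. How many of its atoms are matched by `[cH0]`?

The query [cH0] means: aromatic carbon with no attached hydrogen (substituted or ring-fusion).
Check the 12 heavy atoms by environment: 2× n (aromatic, H0) → no; 4× c (aromatic, H0) → match; 2× Br (H0) → no; 1× S (H0) → no; 2× C (H3) → no; 1× O (H0) → no.
That gives 4 matching atoms.

4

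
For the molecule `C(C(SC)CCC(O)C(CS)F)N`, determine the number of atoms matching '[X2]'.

3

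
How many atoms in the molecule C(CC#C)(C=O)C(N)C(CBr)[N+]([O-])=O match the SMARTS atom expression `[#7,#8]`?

5

The query [#7,#8] means: nitrogen or oxygen (comma = OR).
Check the 14 heavy atoms by environment: 8× C → no; 1× N (charge +1) → match; 1× O (charge -1) → match; 2× O → match; 1× N → match; 1× Br → no.
Summing the matching environments: 1 + 1 + 2 + 1 = 5 matching atoms.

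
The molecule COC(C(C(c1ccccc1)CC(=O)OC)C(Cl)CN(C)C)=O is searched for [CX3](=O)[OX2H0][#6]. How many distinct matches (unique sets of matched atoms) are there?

2

[CX3](=O)[OX2H0][#6] is the SMARTS for an ester: a carbonyl carbon bonded to an oxygen that is itself bonded to carbon (no H on that O).
The molecule carries 2 separate instances of a methyl-ester group (-C(=O)OCH3) meeting every constraint; each maps to a distinct set of atoms, giving 2 matches.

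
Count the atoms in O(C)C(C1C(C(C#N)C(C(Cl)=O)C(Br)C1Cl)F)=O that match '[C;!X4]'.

3

The query [C;!X4] means: aliphatic carbon that does not have four total connections.
Check the 18 heavy atoms by environment: 7× C (X4) → no; 1× C (X2) → match; 1× N (X1) → no; 1× Br (X1) → no; 2× Cl (X1) → no; 2× C (X3) → match; 2× O (X1) → no; 1× O (X2) → no; 1× F (X1) → no.
Summing the matching environments: 1 + 2 = 3 matching atoms.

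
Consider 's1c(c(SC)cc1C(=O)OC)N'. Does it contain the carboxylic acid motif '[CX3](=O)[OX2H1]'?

No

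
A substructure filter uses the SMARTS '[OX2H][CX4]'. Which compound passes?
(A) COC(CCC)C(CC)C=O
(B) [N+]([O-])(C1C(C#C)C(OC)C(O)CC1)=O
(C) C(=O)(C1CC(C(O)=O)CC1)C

B

[OX2H][CX4] describes a hydroxyl oxygen bound to an sp3 (X4) carbon (an aliphatic alcohol).
(A) has a methoxy ether (-OCH3) but the oxygen has H0 (ether), not H1.
(B) contains a hydroxyl group (-OH), which satisfies every atom and bond constraint.
(C) has a carboxylic acid group (-C(=O)OH) but the -OH is on a CX3 carbonyl carbon, not a CX4 carbon.
So the answer is (B).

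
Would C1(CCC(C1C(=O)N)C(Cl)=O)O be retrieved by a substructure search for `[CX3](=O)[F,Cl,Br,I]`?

Yes

The pattern [CX3](=O)[F,Cl,Br,I] describes a carbonyl carbon bonded to a halogen — an acyl halide.
The molecule carries an acyl chloride (-C(=O)Cl), whose atoms satisfy every constraint of the query, so the pattern matches.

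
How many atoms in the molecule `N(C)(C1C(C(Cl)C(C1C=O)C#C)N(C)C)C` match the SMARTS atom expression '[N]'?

2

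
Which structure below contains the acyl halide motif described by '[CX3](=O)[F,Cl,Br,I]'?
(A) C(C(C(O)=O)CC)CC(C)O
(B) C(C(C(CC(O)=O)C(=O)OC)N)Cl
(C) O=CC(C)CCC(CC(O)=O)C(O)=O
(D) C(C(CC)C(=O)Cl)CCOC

D

[CX3](=O)[F,Cl,Br,I] describes a carbonyl carbon bonded to a halogen (an acyl halide).
(A) has a carboxylic acid group (-C(=O)OH) but the carbonyl is bonded to -OH, not to a halogen.
(B) has a chloro substituent but the Cl is not on a carbonyl carbon.
(C) has a carboxylic acid group (-C(=O)OH) but the carbonyl is bonded to -OH, not to a halogen.
(D) contains an acyl chloride (-C(=O)Cl), which satisfies every atom and bond constraint.
So the answer is (D).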